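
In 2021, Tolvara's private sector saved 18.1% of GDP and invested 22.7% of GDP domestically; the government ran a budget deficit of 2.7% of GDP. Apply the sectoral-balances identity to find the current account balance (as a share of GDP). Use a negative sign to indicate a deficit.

By the sectoral-balances identity, CA = (S_private - I) + (T - G).
Private balance = 18.1 - 22.7 = -4.6
Government balance (T - G) = -2.7
CA = -4.6 + (-2.7) = -7.3

-7.3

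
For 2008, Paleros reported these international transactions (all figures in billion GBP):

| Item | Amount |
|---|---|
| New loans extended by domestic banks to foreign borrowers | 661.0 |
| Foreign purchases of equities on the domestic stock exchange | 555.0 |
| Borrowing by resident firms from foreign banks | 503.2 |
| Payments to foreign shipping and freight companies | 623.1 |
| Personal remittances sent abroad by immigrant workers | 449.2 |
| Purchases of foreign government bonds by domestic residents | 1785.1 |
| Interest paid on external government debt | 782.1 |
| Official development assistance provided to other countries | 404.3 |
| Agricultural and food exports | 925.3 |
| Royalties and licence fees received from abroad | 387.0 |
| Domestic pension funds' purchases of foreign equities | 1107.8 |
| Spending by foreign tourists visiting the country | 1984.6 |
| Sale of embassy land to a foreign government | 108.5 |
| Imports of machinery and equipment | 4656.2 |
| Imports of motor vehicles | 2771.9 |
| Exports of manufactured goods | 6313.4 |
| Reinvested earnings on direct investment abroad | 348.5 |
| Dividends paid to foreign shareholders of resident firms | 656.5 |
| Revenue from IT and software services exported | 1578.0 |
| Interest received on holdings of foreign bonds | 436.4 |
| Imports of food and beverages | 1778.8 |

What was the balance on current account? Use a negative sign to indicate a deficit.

-148.9

Goods: 925.3 - 2771.9 - 4656.2 - 1778.8 + 6313.4 = -1968.2
Services: 1578.0 + 1984.6 + 387.0 - 623.1 = 3326.5
Primary income: -656.5 + 436.4 + 348.5 - 782.1 = -653.7
Secondary income: -404.3 - 449.2 = -853.5
Current account = (-1968.2) + 3326.5 + (-653.7) + (-853.5) = -148.9
(Excluded from the current account — financial account: new loans extended by domestic banks to foreign borrowers 661.0, foreign purchases of equities on the domestic stock exchange 555.0, borrowing by resident firms from foreign banks 503.2, purchases of foreign government bonds by domestic residents 1785.1, domestic pension funds' purchases of foreign equities 1107.8; capital account: sale of embassy land to a foreign government 108.5.)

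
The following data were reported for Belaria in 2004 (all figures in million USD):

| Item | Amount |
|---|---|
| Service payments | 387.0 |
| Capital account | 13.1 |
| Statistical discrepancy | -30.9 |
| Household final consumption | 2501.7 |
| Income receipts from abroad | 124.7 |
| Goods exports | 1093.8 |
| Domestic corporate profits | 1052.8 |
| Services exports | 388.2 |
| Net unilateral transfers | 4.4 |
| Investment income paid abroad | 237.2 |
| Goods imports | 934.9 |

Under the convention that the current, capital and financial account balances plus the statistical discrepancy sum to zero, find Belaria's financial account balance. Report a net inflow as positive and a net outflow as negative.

Goods balance = 1093.8 - 934.9 = 158.9
Services balance = 388.2 - 387.0 = 1.2
Trade balance (goods + services) = 158.9 + 1.2 = 160.1
Net primary income = 124.7 - 237.2 = -112.5
Net secondary income = 4.4
Current account = 160.1 + (-112.5) + 4.4 = 52.0
Financial account = -(52.0 + 13.1 + (-30.9)) = -34.2

-34.2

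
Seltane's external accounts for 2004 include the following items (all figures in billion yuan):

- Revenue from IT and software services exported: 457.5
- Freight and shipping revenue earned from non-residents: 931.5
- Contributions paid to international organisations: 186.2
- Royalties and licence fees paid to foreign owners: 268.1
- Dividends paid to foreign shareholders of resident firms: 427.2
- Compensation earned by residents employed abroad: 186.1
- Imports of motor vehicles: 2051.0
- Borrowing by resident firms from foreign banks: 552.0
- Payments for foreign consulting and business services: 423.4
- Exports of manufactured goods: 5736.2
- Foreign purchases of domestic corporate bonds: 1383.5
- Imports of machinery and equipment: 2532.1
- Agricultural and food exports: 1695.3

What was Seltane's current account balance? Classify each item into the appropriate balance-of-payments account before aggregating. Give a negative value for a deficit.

Goods: -2051.0 + 1695.3 - 2532.1 + 5736.2 = 2848.4
Services: 931.5 - 268.1 - 423.4 + 457.5 = 697.5
Primary income: 186.1 - 427.2 = -241.1
Secondary income: -186.2
Current account = 2848.4 + 697.5 + (-241.1) + (-186.2) = 3118.6
(Excluded from the current account — financial account: borrowing by resident firms from foreign banks 552.0, foreign purchases of domestic corporate bonds 1383.5.)

3118.6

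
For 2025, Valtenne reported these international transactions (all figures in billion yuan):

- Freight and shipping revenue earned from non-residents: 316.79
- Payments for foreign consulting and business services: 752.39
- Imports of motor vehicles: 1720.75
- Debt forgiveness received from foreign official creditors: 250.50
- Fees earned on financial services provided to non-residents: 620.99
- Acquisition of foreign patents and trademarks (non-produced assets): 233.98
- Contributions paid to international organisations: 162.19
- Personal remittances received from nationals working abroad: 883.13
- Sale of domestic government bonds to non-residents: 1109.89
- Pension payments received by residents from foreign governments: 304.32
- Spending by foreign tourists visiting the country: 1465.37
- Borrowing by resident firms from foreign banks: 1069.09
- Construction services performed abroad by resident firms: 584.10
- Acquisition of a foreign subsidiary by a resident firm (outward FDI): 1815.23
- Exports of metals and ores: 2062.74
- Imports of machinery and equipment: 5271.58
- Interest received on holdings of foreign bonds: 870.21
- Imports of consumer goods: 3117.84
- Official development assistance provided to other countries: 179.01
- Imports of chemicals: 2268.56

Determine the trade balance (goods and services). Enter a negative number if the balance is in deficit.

Goods: 2062.74 - 1720.75 - 5271.58 - 2268.56 - 3117.84 = -10315.99
Services: 620.99 + 316.79 + 1465.37 + 584.10 - 752.39 = 2234.86
Trade balance = -10315.99 + 2234.86 = -8081.13
(Excluded from the trade balance — capital account: debt forgiveness received from foreign official creditors 250.50, acquisition of foreign patents and trademarks (non-produced assets) 233.98; secondary income: contributions paid to international organisations 162.19, personal remittances received from nationals working abroad 883.13, pension payments received by residents from foreign governments 304.32, official development assistance provided to other countries 179.01; financial account: sale of domestic government bonds to non-residents 1109.89, borrowing by resident firms from foreign banks 1069.09, acquisition of a foreign subsidiary by a resident firm (outward FDI) 1815.23; primary income: interest received on holdings of foreign bonds 870.21.)

-8081.13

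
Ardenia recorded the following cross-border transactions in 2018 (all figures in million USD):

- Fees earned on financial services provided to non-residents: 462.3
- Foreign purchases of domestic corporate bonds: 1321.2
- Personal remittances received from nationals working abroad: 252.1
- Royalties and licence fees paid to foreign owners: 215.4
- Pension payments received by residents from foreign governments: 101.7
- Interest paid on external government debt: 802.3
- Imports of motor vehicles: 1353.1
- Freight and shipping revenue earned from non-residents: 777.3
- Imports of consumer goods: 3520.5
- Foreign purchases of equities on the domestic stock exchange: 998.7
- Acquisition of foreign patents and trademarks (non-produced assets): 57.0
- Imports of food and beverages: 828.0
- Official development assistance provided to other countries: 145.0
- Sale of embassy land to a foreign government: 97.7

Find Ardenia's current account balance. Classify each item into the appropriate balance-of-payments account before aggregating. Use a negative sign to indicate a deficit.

-5270.9

Goods: -828.0 - 1353.1 - 3520.5 = -5701.6
Services: 462.3 - 215.4 + 777.3 = 1024.2
Primary income: -802.3
Secondary income: 252.1 - 145.0 + 101.7 = 208.8
Current account = (-5701.6) + 1024.2 + (-802.3) + 208.8 = -5270.9
(Excluded from the current account — financial account: foreign purchases of domestic corporate bonds 1321.2, foreign purchases of equities on the domestic stock exchange 998.7; capital account: acquisition of foreign patents and trademarks (non-produced assets) 57.0, sale of embassy land to a foreign government 97.7.)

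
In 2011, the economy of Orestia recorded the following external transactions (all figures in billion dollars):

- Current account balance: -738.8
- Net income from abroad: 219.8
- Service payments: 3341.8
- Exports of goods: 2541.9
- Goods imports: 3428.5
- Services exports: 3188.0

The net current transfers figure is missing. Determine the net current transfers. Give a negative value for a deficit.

81.8

Current account = goods balance + services balance + net primary income + net secondary income
Sum of the known components = -820.6
Net current transfers = CA - (known components) = -738.8 - (-820.6) = 81.8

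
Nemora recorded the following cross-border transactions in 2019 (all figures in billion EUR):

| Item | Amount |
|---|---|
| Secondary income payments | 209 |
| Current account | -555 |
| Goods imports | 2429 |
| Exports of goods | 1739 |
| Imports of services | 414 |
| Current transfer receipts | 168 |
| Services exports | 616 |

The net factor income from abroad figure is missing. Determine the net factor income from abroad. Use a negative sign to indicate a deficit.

-26

Current account = goods balance + services balance + net primary income + net secondary income
Sum of the known components = -529
Net factor income from abroad = CA - (known components) = -555 - (-529) = -26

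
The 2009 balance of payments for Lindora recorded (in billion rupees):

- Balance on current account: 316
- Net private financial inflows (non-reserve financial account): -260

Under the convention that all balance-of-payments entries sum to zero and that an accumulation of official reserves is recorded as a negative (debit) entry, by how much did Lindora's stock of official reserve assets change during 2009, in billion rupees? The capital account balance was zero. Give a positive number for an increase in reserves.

56

Official reserve transactions balance = -(316 + (-260)) = -56
An accumulation of reserves is recorded as a debit (negative entry), so the change in the stock of reserves is the negative of that balance.
Change in official reserves = -(-56) = 56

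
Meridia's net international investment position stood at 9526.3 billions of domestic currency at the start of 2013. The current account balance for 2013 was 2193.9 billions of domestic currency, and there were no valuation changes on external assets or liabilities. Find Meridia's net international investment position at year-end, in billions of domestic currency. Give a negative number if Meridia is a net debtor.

With no valuation effects, change in NIIP = current account = 2193.9
End-of-year NIIP = 9526.3 + 2193.9 = 11720.2

11720.2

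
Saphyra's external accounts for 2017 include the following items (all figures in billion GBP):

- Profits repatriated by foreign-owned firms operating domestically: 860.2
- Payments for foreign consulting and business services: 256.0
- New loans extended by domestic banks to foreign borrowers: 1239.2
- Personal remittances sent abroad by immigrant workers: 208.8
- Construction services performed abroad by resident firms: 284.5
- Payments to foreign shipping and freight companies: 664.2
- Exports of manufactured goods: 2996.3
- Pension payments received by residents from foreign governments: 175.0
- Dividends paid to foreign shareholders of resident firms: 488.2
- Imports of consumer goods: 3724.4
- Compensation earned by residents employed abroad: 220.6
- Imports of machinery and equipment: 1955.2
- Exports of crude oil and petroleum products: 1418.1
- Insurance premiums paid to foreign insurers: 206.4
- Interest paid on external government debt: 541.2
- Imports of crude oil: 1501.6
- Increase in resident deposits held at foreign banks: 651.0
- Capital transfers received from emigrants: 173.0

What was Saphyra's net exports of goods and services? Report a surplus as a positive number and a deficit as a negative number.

-3608.9

Goods: 2996.3 - 3724.4 - 1501.6 - 1955.2 + 1418.1 = -2766.8
Services: -206.4 - 256.0 - 664.2 + 284.5 = -842.1
Trade balance = -2766.8 + (-842.1) = -3608.9
(Excluded from the trade balance — primary income: profits repatriated by foreign-owned firms operating domestically 860.2, dividends paid to foreign shareholders of resident firms 488.2, compensation earned by residents employed abroad 220.6, interest paid on external government debt 541.2; financial account: new loans extended by domestic banks to foreign borrowers 1239.2, increase in resident deposits held at foreign banks 651.0; secondary income: personal remittances sent abroad by immigrant workers 208.8, pension payments received by residents from foreign governments 175.0; capital account: capital transfers received from emigrants 173.0.)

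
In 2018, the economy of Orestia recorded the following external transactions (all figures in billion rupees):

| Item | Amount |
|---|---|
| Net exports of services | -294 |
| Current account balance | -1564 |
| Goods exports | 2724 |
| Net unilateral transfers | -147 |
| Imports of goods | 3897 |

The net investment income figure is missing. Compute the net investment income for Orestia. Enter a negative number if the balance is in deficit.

50

Current account = goods balance + services balance + net primary income + net secondary income
Sum of the known components = -1614
Net investment income = CA - (known components) = -1564 - (-1614) = 50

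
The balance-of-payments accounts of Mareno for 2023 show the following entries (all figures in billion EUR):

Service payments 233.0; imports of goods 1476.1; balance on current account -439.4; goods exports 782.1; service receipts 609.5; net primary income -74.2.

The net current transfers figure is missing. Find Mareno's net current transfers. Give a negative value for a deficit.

-47.7

Current account = goods balance + services balance + net primary income + net secondary income
Sum of the known components = -391.7
Net current transfers = CA - (known components) = -439.4 - (-391.7) = -47.7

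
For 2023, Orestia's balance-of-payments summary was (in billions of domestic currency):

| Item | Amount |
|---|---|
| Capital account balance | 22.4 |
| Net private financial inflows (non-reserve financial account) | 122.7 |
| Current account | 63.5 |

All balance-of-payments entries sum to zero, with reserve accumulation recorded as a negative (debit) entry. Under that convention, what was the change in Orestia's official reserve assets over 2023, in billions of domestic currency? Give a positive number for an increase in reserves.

208.6

Official reserve transactions balance = -(63.5 + 22.4 + 122.7) = -208.6
An accumulation of reserves is recorded as a debit (negative entry), so the change in the stock of reserves is the negative of that balance.
Change in official reserves = -(-208.6) = 208.6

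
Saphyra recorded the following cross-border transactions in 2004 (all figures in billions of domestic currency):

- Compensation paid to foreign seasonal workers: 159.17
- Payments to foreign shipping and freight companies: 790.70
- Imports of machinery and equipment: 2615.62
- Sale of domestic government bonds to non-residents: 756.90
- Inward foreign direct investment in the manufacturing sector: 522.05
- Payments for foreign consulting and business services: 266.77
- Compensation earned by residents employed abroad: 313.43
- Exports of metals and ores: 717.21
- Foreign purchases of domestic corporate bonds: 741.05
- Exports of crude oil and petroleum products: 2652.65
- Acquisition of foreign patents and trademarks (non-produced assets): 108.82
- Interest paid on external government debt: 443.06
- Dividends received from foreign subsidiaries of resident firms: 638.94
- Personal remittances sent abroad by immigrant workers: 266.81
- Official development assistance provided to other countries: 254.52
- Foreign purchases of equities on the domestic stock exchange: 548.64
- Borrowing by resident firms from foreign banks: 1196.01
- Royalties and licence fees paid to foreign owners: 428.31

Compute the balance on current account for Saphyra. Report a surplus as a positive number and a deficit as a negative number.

-902.73

Goods: 717.21 - 2615.62 + 2652.65 = 754.24
Services: -790.70 - 266.77 - 428.31 = -1485.78
Primary income: 313.43 - 443.06 - 159.17 + 638.94 = 350.14
Secondary income: -254.52 - 266.81 = -521.33
Current account = 754.24 + (-1485.78) + 350.14 + (-521.33) = -902.73
(Excluded from the current account — financial account: sale of domestic government bonds to non-residents 756.90, inward foreign direct investment in the manufacturing sector 522.05, foreign purchases of domestic corporate bonds 741.05, foreign purchases of equities on the domestic stock exchange 548.64, borrowing by resident firms from foreign banks 1196.01; capital account: acquisition of foreign patents and trademarks (non-produced assets) 108.82.)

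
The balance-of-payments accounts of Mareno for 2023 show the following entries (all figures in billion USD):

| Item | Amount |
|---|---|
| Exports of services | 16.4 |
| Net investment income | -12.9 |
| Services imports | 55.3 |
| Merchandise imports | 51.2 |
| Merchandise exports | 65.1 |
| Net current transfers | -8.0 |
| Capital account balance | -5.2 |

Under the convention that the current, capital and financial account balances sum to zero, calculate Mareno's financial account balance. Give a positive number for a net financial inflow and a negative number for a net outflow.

Goods balance = 65.1 - 51.2 = 13.9
Services balance = 16.4 - 55.3 = -38.9
Trade balance (goods + services) = 13.9 + (-38.9) = -25.0
Net primary income = -12.9
Net secondary income = -8.0
Current account = -25.0 + (-12.9) + (-8.0) = -45.9
Financial account = -(-45.9 + (-5.2)) = 51.1

51.1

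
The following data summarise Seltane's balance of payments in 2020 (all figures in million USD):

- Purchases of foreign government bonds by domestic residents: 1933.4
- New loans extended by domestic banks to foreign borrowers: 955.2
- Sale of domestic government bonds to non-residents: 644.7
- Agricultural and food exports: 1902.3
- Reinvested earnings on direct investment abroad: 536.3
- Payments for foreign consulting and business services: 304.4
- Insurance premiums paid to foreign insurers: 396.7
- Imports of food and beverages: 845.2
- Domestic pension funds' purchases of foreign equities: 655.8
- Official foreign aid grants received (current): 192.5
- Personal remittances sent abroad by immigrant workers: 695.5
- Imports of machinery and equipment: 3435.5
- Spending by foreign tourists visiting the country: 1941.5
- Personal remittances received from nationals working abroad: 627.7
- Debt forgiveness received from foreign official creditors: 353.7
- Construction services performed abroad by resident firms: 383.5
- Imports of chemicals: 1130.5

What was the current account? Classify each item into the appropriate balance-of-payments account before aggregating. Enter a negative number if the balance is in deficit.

Goods: -1130.5 + 1902.3 - 845.2 - 3435.5 = -3508.9
Services: 1941.5 + 383.5 - 396.7 - 304.4 = 1623.9
Primary income: 536.3
Secondary income: 192.5 + 627.7 - 695.5 = 124.7
Current account = (-3508.9) + 1623.9 + 536.3 + 124.7 = -1224.0
(Excluded from the current account — financial account: purchases of foreign government bonds by domestic residents 1933.4, new loans extended by domestic banks to foreign borrowers 955.2, sale of domestic government bonds to non-residents 644.7, domestic pension funds' purchases of foreign equities 655.8; capital account: debt forgiveness received from foreign official creditors 353.7.)

-1224.0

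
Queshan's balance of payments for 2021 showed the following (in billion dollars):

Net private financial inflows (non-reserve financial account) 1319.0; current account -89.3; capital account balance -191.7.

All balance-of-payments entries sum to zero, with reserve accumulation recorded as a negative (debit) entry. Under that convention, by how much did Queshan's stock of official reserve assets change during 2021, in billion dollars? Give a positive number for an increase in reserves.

1038.0

Official reserve transactions balance = -((-89.3) + (-191.7) + 1319.0) = -1038.0
An accumulation of reserves is recorded as a debit (negative entry), so the change in the stock of reserves is the negative of that balance.
Change in official reserves = -(-1038.0) = 1038.0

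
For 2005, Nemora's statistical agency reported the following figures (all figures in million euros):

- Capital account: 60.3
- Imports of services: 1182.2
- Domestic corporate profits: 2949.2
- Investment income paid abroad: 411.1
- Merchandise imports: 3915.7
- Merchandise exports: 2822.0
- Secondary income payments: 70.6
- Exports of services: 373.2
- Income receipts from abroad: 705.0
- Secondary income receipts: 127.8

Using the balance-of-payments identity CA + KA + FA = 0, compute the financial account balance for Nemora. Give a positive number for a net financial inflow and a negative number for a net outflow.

Goods balance = 2822.0 - 3915.7 = -1093.7
Services balance = 373.2 - 1182.2 = -809.0
Trade balance (goods + services) = -1093.7 + (-809.0) = -1902.7
Net primary income = 705.0 - 411.1 = 293.9
Net secondary income = 127.8 - 70.6 = 57.2
Current account = -1902.7 + 293.9 + 57.2 = -1551.6
Financial account = -(-1551.6 + 60.3) = 1491.3

1491.3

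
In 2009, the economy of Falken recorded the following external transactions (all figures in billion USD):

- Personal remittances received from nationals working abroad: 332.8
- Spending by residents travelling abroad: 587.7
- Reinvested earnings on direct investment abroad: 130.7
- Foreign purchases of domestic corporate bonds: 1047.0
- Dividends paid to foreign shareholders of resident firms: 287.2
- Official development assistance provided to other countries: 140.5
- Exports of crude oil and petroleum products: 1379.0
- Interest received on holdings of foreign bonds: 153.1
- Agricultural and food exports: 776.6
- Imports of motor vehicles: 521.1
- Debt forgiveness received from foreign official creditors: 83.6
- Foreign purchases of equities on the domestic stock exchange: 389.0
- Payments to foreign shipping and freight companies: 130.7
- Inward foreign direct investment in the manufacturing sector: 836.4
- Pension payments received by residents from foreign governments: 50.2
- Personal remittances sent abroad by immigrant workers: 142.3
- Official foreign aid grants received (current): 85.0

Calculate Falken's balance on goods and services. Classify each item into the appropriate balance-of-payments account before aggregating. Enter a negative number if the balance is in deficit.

Goods: 1379.0 + 776.6 - 521.1 = 1634.5
Services: -587.7 - 130.7 = -718.4
Trade balance = 1634.5 + (-718.4) = 916.1
(Excluded from the trade balance — secondary income: personal remittances received from nationals working abroad 332.8, official development assistance provided to other countries 140.5, pension payments received by residents from foreign governments 50.2, personal remittances sent abroad by immigrant workers 142.3, official foreign aid grants received (current) 85.0; primary income: reinvested earnings on direct investment abroad 130.7, dividends paid to foreign shareholders of resident firms 287.2, interest received on holdings of foreign bonds 153.1; financial account: foreign purchases of domestic corporate bonds 1047.0, foreign purchases of equities on the domestic stock exchange 389.0, inward foreign direct investment in the manufacturing sector 836.4; capital account: debt forgiveness received from foreign official creditors 83.6.)

916.1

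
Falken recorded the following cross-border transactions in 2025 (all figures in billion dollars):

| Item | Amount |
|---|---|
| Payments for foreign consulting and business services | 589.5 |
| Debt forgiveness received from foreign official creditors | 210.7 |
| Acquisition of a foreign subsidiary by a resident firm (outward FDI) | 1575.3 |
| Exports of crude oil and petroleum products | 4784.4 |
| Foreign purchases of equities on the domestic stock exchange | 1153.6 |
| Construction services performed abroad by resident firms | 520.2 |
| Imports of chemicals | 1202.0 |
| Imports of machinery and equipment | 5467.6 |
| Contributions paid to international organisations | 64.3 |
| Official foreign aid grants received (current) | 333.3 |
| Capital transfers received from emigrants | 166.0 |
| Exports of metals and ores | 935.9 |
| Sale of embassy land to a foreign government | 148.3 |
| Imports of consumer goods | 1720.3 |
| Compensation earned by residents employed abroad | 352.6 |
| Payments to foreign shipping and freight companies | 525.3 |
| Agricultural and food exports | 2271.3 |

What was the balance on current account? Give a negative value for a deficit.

-371.3

Goods: 4784.4 + 935.9 + 2271.3 - 1720.3 - 1202.0 - 5467.6 = -398.3
Services: 520.2 - 589.5 - 525.3 = -594.6
Primary income: 352.6
Secondary income: -64.3 + 333.3 = 269.0
Current account = (-398.3) + (-594.6) + 352.6 + 269.0 = -371.3
(Excluded from the current account — capital account: debt forgiveness received from foreign official creditors 210.7, capital transfers received from emigrants 166.0, sale of embassy land to a foreign government 148.3; financial account: acquisition of a foreign subsidiary by a resident firm (outward FDI) 1575.3, foreign purchases of equities on the domestic stock exchange 1153.6.)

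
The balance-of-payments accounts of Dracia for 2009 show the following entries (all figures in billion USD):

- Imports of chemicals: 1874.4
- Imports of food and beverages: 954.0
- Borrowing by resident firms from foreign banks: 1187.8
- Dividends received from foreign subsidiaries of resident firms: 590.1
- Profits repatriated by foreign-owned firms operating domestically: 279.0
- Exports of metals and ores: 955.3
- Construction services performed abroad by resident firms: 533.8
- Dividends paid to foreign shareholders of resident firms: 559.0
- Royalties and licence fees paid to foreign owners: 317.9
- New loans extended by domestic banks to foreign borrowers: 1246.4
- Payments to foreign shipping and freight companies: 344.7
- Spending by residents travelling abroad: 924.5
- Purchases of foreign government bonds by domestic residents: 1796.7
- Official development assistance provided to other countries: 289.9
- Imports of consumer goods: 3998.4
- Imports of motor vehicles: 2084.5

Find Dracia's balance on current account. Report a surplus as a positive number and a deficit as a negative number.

Goods: -954.0 - 1874.4 + 955.3 - 2084.5 - 3998.4 = -7956.0
Services: -317.9 - 344.7 + 533.8 - 924.5 = -1053.3
Primary income: -279.0 + 590.1 - 559.0 = -247.9
Secondary income: -289.9
Current account = (-7956.0) + (-1053.3) + (-247.9) + (-289.9) = -9547.1
(Excluded from the current account — financial account: borrowing by resident firms from foreign banks 1187.8, new loans extended by domestic banks to foreign borrowers 1246.4, purchases of foreign government bonds by domestic residents 1796.7.)

-9547.1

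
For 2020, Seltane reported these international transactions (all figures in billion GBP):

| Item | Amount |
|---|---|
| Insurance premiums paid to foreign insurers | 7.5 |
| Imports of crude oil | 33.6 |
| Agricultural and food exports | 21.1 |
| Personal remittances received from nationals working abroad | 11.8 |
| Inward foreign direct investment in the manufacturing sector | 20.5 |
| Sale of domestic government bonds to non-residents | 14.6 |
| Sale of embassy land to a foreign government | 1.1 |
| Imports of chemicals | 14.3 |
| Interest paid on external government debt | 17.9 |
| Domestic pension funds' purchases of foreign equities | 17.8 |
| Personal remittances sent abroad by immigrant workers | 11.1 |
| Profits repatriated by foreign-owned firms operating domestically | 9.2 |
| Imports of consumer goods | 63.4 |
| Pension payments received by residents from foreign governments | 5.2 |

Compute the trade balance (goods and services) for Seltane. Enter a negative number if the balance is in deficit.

-97.7

Goods: 21.1 - 63.4 - 33.6 - 14.3 = -90.2
Services: -7.5
Trade balance = -90.2 + (-7.5) = -97.7
(Excluded from the trade balance — secondary income: personal remittances received from nationals working abroad 11.8, personal remittances sent abroad by immigrant workers 11.1, pension payments received by residents from foreign governments 5.2; financial account: inward foreign direct investment in the manufacturing sector 20.5, sale of domestic government bonds to non-residents 14.6, domestic pension funds' purchases of foreign equities 17.8; capital account: sale of embassy land to a foreign government 1.1; primary income: interest paid on external government debt 17.9, profits repatriated by foreign-owned firms operating domestically 9.2.)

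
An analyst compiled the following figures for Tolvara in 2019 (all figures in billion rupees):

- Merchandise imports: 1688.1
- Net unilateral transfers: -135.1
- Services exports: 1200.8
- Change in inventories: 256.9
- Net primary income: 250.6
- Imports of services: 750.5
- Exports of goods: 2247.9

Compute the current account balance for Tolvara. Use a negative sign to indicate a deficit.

Goods balance = 2247.9 - 1688.1 = 559.8
Services balance = 1200.8 - 750.5 = 450.3
Trade balance (goods + services) = 559.8 + 450.3 = 1010.1
Net primary income = 250.6
Net secondary income = -135.1
Current account = 1010.1 + 250.6 + (-135.1) = 1125.6

1125.6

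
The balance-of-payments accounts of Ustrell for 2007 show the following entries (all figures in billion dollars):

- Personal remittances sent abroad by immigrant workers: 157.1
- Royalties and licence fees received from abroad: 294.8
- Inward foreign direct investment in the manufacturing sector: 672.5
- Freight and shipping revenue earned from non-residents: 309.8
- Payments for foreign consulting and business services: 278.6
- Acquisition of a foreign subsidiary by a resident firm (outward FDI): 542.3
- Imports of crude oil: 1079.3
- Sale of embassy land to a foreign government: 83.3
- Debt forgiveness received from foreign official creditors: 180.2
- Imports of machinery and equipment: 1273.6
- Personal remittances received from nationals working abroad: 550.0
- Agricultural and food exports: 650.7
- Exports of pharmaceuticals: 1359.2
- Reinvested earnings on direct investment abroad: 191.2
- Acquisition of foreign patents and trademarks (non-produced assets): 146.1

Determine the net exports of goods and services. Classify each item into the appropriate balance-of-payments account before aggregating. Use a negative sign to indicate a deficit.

-17.0

Goods: 1359.2 - 1079.3 - 1273.6 + 650.7 = -343.0
Services: 294.8 - 278.6 + 309.8 = 326.0
Trade balance = -343.0 + 326.0 = -17.0
(Excluded from the trade balance — secondary income: personal remittances sent abroad by immigrant workers 157.1, personal remittances received from nationals working abroad 550.0; financial account: inward foreign direct investment in the manufacturing sector 672.5, acquisition of a foreign subsidiary by a resident firm (outward FDI) 542.3; capital account: sale of embassy land to a foreign government 83.3, debt forgiveness received from foreign official creditors 180.2, acquisition of foreign patents and trademarks (non-produced assets) 146.1; primary income: reinvested earnings on direct investment abroad 191.2.)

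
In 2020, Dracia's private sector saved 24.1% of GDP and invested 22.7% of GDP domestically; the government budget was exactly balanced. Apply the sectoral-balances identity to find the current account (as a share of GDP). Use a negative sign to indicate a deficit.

1.4

By the sectoral-balances identity, CA = (S_private - I) + (T - G).
Private balance = 24.1 - 22.7 = 1.4
Government balance (T - G) = 0
CA = 1.4 + -0.0 = 1.4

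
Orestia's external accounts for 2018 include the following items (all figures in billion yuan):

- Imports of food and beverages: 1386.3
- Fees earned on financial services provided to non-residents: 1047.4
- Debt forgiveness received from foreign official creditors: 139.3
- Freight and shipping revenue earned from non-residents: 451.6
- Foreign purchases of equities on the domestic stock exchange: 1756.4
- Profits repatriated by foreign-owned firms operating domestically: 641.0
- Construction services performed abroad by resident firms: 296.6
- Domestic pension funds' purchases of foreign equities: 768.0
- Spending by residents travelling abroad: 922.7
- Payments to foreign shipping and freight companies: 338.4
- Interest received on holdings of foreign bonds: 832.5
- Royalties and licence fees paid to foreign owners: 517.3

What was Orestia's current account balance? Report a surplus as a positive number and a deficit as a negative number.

Goods: -1386.3
Services: 296.6 - 922.7 + 451.6 - 517.3 + 1047.4 - 338.4 = 17.2
Primary income: 832.5 - 641.0 = 191.5
Current account = (-1386.3) + 17.2 + 191.5 = -1177.6
(Excluded from the current account — capital account: debt forgiveness received from foreign official creditors 139.3; financial account: foreign purchases of equities on the domestic stock exchange 1756.4, domestic pension funds' purchases of foreign equities 768.0.)

-1177.6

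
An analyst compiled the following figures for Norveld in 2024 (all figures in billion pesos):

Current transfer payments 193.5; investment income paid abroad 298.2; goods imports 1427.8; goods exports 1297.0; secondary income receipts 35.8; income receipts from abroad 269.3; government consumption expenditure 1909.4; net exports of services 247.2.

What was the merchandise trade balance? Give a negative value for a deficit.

-130.8

Goods balance = 1297.0 - 1427.8 = -130.8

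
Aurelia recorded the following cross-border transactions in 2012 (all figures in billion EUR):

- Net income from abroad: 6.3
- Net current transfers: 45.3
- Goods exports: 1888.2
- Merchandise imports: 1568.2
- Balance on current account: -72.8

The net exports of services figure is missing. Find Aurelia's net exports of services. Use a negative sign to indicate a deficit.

Current account = goods balance + services balance + net primary income + net secondary income
Sum of the known components = 371.6
Net exports of services = CA - (known components) = -72.8 - 371.6 = -444.4

-444.4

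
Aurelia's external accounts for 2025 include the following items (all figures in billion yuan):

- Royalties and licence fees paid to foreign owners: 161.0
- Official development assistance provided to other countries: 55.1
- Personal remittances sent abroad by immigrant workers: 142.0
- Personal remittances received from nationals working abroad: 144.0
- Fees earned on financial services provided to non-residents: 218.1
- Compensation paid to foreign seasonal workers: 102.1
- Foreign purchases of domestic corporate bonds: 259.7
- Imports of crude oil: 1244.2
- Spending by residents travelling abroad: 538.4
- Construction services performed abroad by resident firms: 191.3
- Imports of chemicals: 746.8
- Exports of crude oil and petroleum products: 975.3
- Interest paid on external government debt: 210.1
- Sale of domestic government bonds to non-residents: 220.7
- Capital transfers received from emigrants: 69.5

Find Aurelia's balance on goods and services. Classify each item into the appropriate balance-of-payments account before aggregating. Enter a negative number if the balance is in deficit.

-1305.7

Goods: -1244.2 + 975.3 - 746.8 = -1015.7
Services: -538.4 + 191.3 + 218.1 - 161.0 = -290.0
Trade balance = -1015.7 + (-290.0) = -1305.7
(Excluded from the trade balance — secondary income: official development assistance provided to other countries 55.1, personal remittances sent abroad by immigrant workers 142.0, personal remittances received from nationals working abroad 144.0; primary income: compensation paid to foreign seasonal workers 102.1, interest paid on external government debt 210.1; financial account: foreign purchases of domestic corporate bonds 259.7, sale of domestic government bonds to non-residents 220.7; capital account: capital transfers received from emigrants 69.5.)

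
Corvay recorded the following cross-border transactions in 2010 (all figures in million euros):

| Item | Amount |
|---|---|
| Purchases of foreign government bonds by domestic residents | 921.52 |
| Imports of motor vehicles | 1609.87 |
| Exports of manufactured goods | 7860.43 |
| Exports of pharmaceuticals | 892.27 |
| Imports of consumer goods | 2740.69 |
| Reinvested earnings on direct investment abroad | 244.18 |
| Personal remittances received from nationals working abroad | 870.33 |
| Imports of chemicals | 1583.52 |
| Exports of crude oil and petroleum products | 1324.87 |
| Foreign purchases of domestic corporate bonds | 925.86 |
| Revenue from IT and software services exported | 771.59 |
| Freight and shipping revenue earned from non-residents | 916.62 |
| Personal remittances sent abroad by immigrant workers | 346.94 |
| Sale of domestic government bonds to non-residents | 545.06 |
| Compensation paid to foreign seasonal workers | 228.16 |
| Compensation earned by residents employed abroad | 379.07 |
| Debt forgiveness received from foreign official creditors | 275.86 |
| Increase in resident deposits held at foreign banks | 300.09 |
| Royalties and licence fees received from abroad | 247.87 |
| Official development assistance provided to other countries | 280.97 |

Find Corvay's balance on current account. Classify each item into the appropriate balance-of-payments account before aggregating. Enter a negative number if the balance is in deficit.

Goods: -1609.87 - 2740.69 + 7860.43 + 892.27 - 1583.52 + 1324.87 = 4143.49
Services: 247.87 + 771.59 + 916.62 = 1936.08
Primary income: -228.16 + 244.18 + 379.07 = 395.09
Secondary income: 870.33 - 280.97 - 346.94 = 242.42
Current account = 4143.49 + 1936.08 + 395.09 + 242.42 = 6717.08
(Excluded from the current account — financial account: purchases of foreign government bonds by domestic residents 921.52, foreign purchases of domestic corporate bonds 925.86, sale of domestic government bonds to non-residents 545.06, increase in resident deposits held at foreign banks 300.09; capital account: debt forgiveness received from foreign official creditors 275.86.)

6717.08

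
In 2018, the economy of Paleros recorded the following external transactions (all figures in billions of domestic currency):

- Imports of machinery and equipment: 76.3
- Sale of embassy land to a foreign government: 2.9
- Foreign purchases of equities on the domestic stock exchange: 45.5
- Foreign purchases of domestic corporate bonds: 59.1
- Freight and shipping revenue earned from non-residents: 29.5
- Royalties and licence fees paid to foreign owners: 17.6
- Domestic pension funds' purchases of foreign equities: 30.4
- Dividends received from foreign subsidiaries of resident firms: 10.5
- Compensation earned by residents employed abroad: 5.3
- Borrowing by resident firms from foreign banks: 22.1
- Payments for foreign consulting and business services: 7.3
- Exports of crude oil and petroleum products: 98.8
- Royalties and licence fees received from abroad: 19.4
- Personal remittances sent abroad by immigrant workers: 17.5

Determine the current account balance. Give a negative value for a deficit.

44.8

Goods: -76.3 + 98.8 = 22.5
Services: -7.3 + 19.4 + 29.5 - 17.6 = 24.0
Primary income: 5.3 + 10.5 = 15.8
Secondary income: -17.5
Current account = 22.5 + 24.0 + 15.8 + (-17.5) = 44.8
(Excluded from the current account — capital account: sale of embassy land to a foreign government 2.9; financial account: foreign purchases of equities on the domestic stock exchange 45.5, foreign purchases of domestic corporate bonds 59.1, domestic pension funds' purchases of foreign equities 30.4, borrowing by resident firms from foreign banks 22.1.)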